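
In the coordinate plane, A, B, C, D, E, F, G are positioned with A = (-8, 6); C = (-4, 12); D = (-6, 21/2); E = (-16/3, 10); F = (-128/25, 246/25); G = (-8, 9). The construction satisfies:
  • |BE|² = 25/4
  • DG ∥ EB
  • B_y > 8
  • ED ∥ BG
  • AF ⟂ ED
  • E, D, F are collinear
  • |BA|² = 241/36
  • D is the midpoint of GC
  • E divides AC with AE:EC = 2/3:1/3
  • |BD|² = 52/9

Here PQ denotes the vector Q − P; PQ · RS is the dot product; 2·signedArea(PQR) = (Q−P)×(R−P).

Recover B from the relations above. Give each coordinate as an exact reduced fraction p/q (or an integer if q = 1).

B = (-22/3, 17/2)

1. B_x = -22/3  [ED ∥ BG ∩ DG ∥ EB]
2. B_y = 17/2  [ED ∥ BG ∩ DG ∥ EB]
   → B = (-22/3, 17/2)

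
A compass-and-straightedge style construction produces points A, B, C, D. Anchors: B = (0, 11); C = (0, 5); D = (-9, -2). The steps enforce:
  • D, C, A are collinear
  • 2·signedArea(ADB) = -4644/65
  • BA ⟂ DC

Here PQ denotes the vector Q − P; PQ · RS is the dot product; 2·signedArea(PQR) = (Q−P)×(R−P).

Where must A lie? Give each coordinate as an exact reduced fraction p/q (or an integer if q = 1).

1. A_x = 189/65  [D, C, A are collinear ∩ BA ⟂ DC]
2. A_y = 472/65  [D, C, A are collinear ∩ BA ⟂ DC]
   → A = (189/65, 472/65)

A = (189/65, 472/65)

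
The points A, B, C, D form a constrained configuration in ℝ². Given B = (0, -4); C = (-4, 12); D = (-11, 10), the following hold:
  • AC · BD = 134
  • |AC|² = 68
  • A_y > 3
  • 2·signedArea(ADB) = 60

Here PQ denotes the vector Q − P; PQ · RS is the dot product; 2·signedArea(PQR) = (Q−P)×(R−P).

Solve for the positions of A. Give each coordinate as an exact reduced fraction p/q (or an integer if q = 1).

A = (-2, 4)

1. A_x = -2  [2·signedArea(ADB) = 60 ∩ AC · BD = 134]
2. A_y = 4  [2·signedArea(ADB) = 60 ∩ AC · BD = 134]
   → A = (-2, 4)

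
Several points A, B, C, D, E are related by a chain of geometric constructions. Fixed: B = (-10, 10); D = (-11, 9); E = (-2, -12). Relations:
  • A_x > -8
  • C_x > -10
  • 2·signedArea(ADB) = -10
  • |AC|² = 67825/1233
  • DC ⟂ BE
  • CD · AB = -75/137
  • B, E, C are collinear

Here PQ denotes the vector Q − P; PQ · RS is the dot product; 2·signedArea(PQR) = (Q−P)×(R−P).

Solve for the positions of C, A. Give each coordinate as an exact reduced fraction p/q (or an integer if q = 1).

1. C_x = -1342/137  [B, E, C are collinear ∩ DC ⟂ BE]
2. C_y = 1293/137  [B, E, C are collinear ∩ DC ⟂ BE]
   → C = (-1342/137, 1293/137)
3. A_x = -23/3  [2·signedArea(ADB) = -10 ∩ CD · AB = -75/137]
4. A_y = 7/3  [2·signedArea(ADB) = -10 ∩ CD · AB = -75/137]
   → A = (-23/3, 7/3)

A = (-23/3, 7/3)
C = (-1342/137, 1293/137)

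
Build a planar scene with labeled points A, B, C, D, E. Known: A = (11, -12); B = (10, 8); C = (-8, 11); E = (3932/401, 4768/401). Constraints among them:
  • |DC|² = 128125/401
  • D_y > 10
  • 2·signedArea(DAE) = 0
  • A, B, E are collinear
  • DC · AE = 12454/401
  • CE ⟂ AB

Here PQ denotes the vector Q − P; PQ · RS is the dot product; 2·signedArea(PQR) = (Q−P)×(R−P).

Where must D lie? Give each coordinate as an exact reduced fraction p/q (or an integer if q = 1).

D = (3958/401, 4248/401)

1. D_x = 3958/401  [2·signedArea(DAE) = 0 ∩ DC · AE = 12454/401]
2. D_y = 4248/401  [2·signedArea(DAE) = 0 ∩ DC · AE = 12454/401]
   → D = (3958/401, 4248/401)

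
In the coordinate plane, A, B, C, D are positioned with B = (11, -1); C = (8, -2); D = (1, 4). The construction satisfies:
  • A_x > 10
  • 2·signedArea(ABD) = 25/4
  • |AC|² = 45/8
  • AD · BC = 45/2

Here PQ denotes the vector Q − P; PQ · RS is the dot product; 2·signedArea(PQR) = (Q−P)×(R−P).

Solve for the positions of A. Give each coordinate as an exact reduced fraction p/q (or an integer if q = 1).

A = (41/4, -5/4)

1. A_x = 41/4  [2·signedArea(ABD) = 25/4 ∩ AD · BC = 45/2]
2. A_y = -5/4  [2·signedArea(ABD) = 25/4 ∩ AD · BC = 45/2]
   → A = (41/4, -5/4)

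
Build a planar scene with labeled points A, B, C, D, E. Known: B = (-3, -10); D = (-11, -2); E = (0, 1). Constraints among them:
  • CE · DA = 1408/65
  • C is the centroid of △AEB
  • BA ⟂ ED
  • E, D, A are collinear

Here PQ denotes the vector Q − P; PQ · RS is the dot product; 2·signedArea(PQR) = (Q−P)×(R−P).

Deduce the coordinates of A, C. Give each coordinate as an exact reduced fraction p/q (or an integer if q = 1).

A = (-363/65, -34/65)
C = (-186/65, -619/195)

1. A_x = -363/65  [E, D, A are collinear ∩ BA ⟂ ED]
2. A_y = -34/65  [E, D, A are collinear ∩ BA ⟂ ED]
   → A = (-363/65, -34/65)
3. C_x = -186/65  [C is the centroid of △AEB]
4. C_y = -619/195  [C is the centroid of △AEB]
   → C = (-186/65, -619/195)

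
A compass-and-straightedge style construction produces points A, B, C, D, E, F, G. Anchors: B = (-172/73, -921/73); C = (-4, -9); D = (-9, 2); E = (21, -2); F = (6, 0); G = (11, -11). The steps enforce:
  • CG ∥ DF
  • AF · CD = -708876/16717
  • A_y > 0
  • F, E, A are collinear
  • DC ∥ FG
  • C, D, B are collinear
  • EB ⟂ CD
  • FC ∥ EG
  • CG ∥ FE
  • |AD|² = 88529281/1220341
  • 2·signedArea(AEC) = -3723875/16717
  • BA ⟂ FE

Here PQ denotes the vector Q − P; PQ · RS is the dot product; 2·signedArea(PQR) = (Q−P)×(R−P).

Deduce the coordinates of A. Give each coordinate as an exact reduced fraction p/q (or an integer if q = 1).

1. A_x = -9318/16717  [F, E, A are collinear ∩ BA ⟂ FE]
2. A_y = 14616/16717  [F, E, A are collinear ∩ BA ⟂ FE]
   → A = (-9318/16717, 14616/16717)

A = (-9318/16717, 14616/16717)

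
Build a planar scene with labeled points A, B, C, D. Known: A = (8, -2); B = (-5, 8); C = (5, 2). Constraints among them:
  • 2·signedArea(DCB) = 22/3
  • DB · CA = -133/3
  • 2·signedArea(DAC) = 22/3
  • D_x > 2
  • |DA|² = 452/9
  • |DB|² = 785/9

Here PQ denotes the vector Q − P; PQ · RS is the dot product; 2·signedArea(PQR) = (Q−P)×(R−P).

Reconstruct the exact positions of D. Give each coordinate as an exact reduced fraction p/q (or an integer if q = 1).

D = (8/3, 8/3)

1. D_x = 8/3  [2·signedArea(DAC) = 22/3 ∩ 2·signedArea(DCB) = 22/3]
2. D_y = 8/3  [2·signedArea(DAC) = 22/3 ∩ 2·signedArea(DCB) = 22/3]
   → D = (8/3, 8/3)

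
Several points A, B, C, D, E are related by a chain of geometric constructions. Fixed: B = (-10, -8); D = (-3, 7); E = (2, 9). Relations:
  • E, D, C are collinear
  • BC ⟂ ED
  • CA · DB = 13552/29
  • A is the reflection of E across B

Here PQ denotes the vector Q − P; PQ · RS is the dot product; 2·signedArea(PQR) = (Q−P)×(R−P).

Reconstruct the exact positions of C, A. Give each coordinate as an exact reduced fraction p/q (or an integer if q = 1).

1. C_x = -412/29  [E, D, C are collinear ∩ BC ⟂ ED]
2. C_y = 73/29  [E, D, C are collinear ∩ BC ⟂ ED]
   → C = (-412/29, 73/29)
3. A_x = -22  [A is the reflection of E across B]
4. A_y = -25  [A is the reflection of E across B]
   → A = (-22, -25)

A = (-22, -25)
C = (-412/29, 73/29)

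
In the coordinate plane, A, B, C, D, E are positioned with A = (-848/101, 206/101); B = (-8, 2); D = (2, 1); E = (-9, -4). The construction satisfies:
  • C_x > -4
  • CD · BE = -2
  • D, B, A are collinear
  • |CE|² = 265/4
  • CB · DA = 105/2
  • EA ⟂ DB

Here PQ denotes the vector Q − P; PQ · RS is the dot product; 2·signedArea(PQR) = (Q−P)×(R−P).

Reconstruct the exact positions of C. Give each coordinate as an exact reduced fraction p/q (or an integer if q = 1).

C = (-3, 3/2)

1. C_x = -3  [CD · BE = -2 ∩ CB · DA = 105/2]
2. C_y = 3/2  [CD · BE = -2 ∩ CB · DA = 105/2]
   → C = (-3, 3/2)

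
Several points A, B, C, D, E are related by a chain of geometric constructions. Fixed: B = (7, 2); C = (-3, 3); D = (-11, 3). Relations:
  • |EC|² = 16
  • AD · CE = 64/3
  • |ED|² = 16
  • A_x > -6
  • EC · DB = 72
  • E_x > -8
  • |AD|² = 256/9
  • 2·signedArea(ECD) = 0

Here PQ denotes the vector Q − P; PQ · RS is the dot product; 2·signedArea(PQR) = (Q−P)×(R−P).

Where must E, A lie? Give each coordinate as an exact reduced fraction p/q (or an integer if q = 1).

1. E_x = -7  [2·signedArea(ECD) = 0 ∩ EC · DB = 72]
2. E_y = 3  [2·signedArea(ECD) = 0 ∩ EC · DB = 72]
   → E = (-7, 3)
3. A_x = -17/3  [AD · CE = 64/3]
4. A_y = 3  [|AD|² = 256/9]
   → A = (-17/3, 3)

A = (-17/3, 3)
E = (-7, 3)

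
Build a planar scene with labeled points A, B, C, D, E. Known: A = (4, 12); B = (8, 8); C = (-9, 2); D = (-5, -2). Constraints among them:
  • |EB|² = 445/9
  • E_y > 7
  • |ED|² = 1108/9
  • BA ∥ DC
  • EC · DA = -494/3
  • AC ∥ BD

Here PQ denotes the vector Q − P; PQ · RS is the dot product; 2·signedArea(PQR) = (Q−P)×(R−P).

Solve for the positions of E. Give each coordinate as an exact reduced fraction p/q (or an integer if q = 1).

E = (1, 22/3)

1. E_x = 1  [line -9·x + -14·y + 335/3 = 0 ∩ |ED|² = 1108/9]
2. E_y = 22/3  [line -9·x + -14·y + 335/3 = 0 ∩ |ED|² = 1108/9]
   → E = (1, 22/3)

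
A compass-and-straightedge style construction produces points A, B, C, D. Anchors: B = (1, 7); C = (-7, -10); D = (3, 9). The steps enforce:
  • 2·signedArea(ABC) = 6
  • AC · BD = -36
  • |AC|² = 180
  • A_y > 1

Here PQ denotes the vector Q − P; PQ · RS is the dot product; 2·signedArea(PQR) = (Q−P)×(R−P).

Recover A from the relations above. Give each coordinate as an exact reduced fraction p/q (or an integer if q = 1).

A = (-1, 2)

1. A_x = -1  [AC · BD = -36 ∩ 2·signedArea(ABC) = 6]
2. A_y = 2  [AC · BD = -36 ∩ 2·signedArea(ABC) = 6]
   → A = (-1, 2)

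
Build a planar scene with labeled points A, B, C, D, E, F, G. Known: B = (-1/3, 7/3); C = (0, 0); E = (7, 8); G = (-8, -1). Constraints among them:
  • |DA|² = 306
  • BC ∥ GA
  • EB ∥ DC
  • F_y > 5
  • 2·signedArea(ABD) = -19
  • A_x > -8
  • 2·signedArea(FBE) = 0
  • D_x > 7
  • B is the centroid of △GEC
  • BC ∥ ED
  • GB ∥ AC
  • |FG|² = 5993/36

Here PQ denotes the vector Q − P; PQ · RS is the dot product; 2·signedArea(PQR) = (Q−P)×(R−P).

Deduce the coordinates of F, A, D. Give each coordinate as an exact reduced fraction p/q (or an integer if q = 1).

1. F_x = 10/3  [line -17/3·x + 22/3·y + -19 = 0 ∩ |FG|² = 5993/36]
2. F_y = 31/6  [line -17/3·x + 22/3·y + -19 = 0 ∩ |FG|² = 5993/36]
   → F = (10/3, 31/6)
3. A_x = -23/3  [GB ∥ AC ∩ BC ∥ GA]
4. A_y = -10/3  [GB ∥ AC ∩ BC ∥ GA]
   → A = (-23/3, -10/3)
5. D_x = 22/3  [EB ∥ DC ∩ BC ∥ ED]
6. D_y = 17/3  [EB ∥ DC ∩ BC ∥ ED]
   → D = (22/3, 17/3)

A = (-23/3, -10/3)
D = (22/3, 17/3)
F = (10/3, 31/6)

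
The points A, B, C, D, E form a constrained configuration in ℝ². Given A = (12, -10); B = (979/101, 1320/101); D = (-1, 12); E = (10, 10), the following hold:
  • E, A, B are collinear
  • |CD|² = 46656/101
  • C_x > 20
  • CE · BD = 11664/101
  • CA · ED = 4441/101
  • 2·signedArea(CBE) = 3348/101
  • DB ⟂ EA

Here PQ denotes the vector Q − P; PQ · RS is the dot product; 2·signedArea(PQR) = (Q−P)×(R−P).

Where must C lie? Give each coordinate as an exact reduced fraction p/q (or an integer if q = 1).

1. C_x = 2059/101  [2·signedArea(CBE) = 3348/101 ∩ CA · ED = 4441/101]
2. C_y = 1428/101  [2·signedArea(CBE) = 3348/101 ∩ CA · ED = 4441/101]
   → C = (2059/101, 1428/101)

C = (2059/101, 1428/101)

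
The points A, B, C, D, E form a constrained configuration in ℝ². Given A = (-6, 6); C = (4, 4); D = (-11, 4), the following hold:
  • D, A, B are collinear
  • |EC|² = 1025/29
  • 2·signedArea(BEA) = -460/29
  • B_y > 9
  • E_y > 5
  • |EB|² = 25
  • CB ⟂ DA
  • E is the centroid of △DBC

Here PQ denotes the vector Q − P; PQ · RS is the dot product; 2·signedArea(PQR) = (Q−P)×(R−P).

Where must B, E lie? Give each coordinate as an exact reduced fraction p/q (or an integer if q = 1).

B = (56/29, 266/29)
E = (-49/29, 166/29)

1. B_x = 56/29  [D, A, B are collinear ∩ CB ⟂ DA]
2. B_y = 266/29  [D, A, B are collinear ∩ CB ⟂ DA]
   → B = (56/29, 266/29)
3. E_x = -49/29  [E is the centroid of △DBC]
4. E_y = 166/29  [E is the centroid of △DBC]
   → E = (-49/29, 166/29)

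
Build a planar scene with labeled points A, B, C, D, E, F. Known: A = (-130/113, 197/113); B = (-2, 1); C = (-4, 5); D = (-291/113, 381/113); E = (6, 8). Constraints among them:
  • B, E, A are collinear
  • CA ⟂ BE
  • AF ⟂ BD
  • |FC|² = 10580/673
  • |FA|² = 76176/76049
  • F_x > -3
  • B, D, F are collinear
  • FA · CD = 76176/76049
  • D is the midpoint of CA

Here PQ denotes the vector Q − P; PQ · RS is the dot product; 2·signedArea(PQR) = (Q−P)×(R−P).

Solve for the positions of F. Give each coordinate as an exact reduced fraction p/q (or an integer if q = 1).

F = (-161458/76049, 114641/76049)

1. F_x = -161458/76049  [B, D, F are collinear ∩ AF ⟂ BD]
2. F_y = 114641/76049  [B, D, F are collinear ∩ AF ⟂ BD]
   → F = (-161458/76049, 114641/76049)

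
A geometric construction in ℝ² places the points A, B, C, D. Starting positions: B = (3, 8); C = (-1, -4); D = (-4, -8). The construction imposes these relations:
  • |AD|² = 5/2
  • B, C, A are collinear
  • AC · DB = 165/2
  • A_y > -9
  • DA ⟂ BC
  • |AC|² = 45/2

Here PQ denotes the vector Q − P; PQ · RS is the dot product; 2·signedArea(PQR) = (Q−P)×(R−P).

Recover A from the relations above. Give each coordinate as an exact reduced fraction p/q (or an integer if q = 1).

A = (-5/2, -17/2)

1. A_x = -5/2  [B, C, A are collinear ∩ DA ⟂ BC]
2. A_y = -17/2  [B, C, A are collinear ∩ DA ⟂ BC]
   → A = (-5/2, -17/2)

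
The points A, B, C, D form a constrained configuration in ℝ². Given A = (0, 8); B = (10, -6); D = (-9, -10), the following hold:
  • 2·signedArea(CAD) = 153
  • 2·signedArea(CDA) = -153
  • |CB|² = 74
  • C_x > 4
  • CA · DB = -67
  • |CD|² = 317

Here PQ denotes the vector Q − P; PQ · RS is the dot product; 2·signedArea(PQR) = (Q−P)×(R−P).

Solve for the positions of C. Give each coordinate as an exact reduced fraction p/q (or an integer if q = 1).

C = (5, 1)

1. C_x = 5  [2·signedArea(CAD) = 153 ∩ CA · DB = -67]
2. C_y = 1  [2·signedArea(CAD) = 153 ∩ CA · DB = -67]
   → C = (5, 1)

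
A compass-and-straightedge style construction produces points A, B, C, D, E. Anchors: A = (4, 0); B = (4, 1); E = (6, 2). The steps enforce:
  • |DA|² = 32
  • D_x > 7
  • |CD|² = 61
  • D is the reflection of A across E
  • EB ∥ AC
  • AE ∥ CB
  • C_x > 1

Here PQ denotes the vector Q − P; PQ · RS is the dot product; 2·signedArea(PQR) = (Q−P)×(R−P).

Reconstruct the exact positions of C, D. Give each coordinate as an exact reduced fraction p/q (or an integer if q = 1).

C = (2, -1)
D = (8, 4)

1. C_x = 2  [AE ∥ CB ∩ EB ∥ AC]
2. C_y = -1  [AE ∥ CB ∩ EB ∥ AC]
   → C = (2, -1)
3. D_x = 8  [D is the reflection of A across E]
4. D_y = 4  [D is the reflection of A across E]
   → D = (8, 4)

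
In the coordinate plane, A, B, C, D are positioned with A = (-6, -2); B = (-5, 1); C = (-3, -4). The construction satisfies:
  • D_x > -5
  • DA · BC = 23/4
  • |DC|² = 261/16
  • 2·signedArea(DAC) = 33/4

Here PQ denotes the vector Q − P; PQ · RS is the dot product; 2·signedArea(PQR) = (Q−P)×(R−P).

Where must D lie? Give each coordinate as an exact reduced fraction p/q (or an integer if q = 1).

1. D_x = -9/2  [DA · BC = 23/4 ∩ 2·signedArea(DAC) = 33/4]
2. D_y = -1/4  [DA · BC = 23/4 ∩ 2·signedArea(DAC) = 33/4]
   → D = (-9/2, -1/4)

D = (-9/2, -1/4)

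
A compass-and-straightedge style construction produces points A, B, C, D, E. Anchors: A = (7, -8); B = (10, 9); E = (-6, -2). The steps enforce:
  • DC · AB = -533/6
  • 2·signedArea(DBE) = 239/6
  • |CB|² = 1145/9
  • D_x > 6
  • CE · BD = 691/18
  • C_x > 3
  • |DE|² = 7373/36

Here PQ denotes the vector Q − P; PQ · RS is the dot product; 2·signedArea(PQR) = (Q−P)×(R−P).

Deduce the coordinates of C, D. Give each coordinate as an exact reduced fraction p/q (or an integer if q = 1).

1. D_x = 41/6  [line 11·x + -16·y + -35/6 = 0 ∩ |DE|² = 7373/36]
2. D_y = 13/3  [line 11·x + -16·y + -35/6 = 0 ∩ |DE|² = 7373/36]
   → D = (41/6, 13/3)
3. C_x = 11/3  [CE · BD = 691/18 ∩ DC · AB = -533/6]
4. C_y = -1/3  [CE · BD = 691/18 ∩ DC · AB = -533/6]
   → C = (11/3, -1/3)

C = (11/3, -1/3)
D = (41/6, 13/3)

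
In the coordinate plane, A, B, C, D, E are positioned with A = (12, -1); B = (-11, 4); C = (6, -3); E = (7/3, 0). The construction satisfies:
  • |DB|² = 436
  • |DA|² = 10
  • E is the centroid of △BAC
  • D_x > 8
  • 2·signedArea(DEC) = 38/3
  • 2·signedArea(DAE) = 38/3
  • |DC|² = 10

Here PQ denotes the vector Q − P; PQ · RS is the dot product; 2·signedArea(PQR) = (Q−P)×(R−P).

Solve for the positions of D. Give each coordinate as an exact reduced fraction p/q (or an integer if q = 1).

1. D_x = 9  [2·signedArea(DEC) = 38/3 ∩ 2·signedArea(DAE) = 38/3]
2. D_y = -2  [2·signedArea(DEC) = 38/3 ∩ 2·signedArea(DAE) = 38/3]
   → D = (9, -2)

D = (9, -2)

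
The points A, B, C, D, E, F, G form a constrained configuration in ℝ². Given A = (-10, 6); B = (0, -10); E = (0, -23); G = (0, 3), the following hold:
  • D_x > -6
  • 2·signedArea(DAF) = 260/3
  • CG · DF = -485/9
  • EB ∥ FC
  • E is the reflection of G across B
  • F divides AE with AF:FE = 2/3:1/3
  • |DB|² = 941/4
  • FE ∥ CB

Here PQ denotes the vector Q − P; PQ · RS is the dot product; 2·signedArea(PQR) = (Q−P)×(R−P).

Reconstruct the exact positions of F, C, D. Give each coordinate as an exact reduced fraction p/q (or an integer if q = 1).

1. F_x = -10/3  [F divides AE with AF:FE = 2/3:1/3]
2. F_y = -40/3  [F divides AE with AF:FE = 2/3:1/3]
   → F = (-10/3, -40/3)
3. C_x = -10/3  [FE ∥ CB ∩ EB ∥ FC]
4. C_y = -1/3  [FE ∥ CB ∩ EB ∥ FC]
   → C = (-10/3, -1/3)
5. D_x = -5  [2·signedArea(DAF) = 260/3 ∩ CG · DF = -485/9]
6. D_y = 9/2  [2·signedArea(DAF) = 260/3 ∩ CG · DF = -485/9]
   → D = (-5, 9/2)

C = (-10/3, -1/3)
D = (-5, 9/2)
F = (-10/3, -40/3)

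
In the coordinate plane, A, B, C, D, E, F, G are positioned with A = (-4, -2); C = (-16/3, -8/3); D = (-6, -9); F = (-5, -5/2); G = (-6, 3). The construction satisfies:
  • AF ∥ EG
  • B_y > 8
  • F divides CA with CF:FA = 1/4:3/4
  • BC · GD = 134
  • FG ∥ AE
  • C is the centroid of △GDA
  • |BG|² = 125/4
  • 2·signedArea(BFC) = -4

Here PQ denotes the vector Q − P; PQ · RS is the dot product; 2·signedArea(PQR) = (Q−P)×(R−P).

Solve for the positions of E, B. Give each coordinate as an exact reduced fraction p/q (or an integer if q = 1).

B = (-7, 17/2)
E = (-5, 7/2)

1. E_x = -5  [AF ∥ EG ∩ FG ∥ AE]
2. E_y = 7/2  [AF ∥ EG ∩ FG ∥ AE]
   → E = (-5, 7/2)
3. B_x = -7  [2·signedArea(BFC) = -4 ∩ BC · GD = 134]
4. B_y = 17/2  [2·signedArea(BFC) = -4 ∩ BC · GD = 134]
   → B = (-7, 17/2)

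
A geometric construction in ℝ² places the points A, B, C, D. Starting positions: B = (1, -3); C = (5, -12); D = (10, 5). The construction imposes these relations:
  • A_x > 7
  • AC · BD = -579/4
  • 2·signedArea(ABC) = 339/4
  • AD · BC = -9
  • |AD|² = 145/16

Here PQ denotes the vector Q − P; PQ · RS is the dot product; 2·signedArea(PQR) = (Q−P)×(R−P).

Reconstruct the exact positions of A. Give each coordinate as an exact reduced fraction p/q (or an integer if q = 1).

A = (31/4, 3)

1. A_x = 31/4  [AD · BC = -9 ∩ 2·signedArea(ABC) = 339/4]
2. A_y = 3  [AD · BC = -9 ∩ 2·signedArea(ABC) = 339/4]
   → A = (31/4, 3)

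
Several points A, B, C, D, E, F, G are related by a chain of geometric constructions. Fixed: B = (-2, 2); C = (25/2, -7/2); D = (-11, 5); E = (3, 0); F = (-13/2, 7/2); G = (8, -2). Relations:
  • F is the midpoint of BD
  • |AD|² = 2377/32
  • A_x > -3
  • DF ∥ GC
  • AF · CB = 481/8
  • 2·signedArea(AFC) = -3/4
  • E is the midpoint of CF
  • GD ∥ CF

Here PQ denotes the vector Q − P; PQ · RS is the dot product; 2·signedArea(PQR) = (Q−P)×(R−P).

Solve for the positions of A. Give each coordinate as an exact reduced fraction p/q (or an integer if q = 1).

1. A_x = -23/8  [AF · CB = 481/8 ∩ 2·signedArea(AFC) = -3/4]
2. A_y = 17/8  [AF · CB = 481/8 ∩ 2·signedArea(AFC) = -3/4]
   → A = (-23/8, 17/8)

A = (-23/8, 17/8)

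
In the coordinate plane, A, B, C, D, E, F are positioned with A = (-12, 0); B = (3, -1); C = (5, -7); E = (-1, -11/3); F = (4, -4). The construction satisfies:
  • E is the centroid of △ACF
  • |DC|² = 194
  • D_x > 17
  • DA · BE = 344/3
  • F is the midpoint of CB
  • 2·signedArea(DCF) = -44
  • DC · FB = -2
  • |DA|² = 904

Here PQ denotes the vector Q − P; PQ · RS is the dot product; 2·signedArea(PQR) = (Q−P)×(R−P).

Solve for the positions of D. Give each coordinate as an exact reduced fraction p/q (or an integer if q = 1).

D = (18, -2)

1. D_x = 18  [DC · FB = -2 ∩ DA · BE = 344/3]
2. D_y = -2  [DC · FB = -2 ∩ DA · BE = 344/3]
   → D = (18, -2)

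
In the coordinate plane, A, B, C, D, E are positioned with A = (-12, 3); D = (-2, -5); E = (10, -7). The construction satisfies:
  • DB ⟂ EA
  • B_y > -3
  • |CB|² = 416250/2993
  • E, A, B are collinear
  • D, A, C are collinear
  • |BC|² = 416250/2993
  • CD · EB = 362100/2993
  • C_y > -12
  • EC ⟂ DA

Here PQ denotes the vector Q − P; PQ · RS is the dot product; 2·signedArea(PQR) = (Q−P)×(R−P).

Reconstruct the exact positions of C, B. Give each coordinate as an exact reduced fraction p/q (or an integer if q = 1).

1. C_x = 258/41  [D, A, C are collinear ∩ EC ⟂ DA]
2. C_y = -477/41  [D, A, C are collinear ∩ EC ⟂ DA]
   → C = (258/41, -477/41)
3. B_x = -51/73  [E, A, B are collinear ∩ DB ⟂ EA]
4. B_y = -156/73  [E, A, B are collinear ∩ DB ⟂ EA]
   → B = (-51/73, -156/73)

B = (-51/73, -156/73)
C = (258/41, -477/41)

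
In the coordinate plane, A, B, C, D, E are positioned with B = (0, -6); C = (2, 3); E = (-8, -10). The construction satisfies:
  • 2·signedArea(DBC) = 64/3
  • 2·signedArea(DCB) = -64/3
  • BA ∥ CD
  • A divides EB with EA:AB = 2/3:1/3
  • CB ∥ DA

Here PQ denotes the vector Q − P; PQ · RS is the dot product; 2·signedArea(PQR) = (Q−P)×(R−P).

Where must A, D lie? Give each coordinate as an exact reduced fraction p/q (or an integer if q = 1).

1. A_x = -8/3  [A divides EB with EA:AB = 2/3:1/3]
2. A_y = -22/3  [A divides EB with EA:AB = 2/3:1/3]
   → A = (-8/3, -22/3)
3. D_x = -2/3  [CB ∥ DA ∩ BA ∥ CD]
4. D_y = 5/3  [CB ∥ DA ∩ BA ∥ CD]
   → D = (-2/3, 5/3)

A = (-8/3, -22/3)
D = (-2/3, 5/3)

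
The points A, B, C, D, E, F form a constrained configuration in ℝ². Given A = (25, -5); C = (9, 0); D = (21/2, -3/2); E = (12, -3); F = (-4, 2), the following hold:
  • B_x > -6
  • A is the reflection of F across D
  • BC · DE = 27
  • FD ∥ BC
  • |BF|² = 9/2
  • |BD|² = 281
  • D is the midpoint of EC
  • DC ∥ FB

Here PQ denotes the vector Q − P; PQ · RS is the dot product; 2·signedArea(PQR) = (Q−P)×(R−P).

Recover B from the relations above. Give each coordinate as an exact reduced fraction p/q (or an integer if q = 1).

B = (-11/2, 7/2)

1. B_x = -11/2  [FD ∥ BC ∩ DC ∥ FB]
2. B_y = 7/2  [FD ∥ BC ∩ DC ∥ FB]
   → B = (-11/2, 7/2)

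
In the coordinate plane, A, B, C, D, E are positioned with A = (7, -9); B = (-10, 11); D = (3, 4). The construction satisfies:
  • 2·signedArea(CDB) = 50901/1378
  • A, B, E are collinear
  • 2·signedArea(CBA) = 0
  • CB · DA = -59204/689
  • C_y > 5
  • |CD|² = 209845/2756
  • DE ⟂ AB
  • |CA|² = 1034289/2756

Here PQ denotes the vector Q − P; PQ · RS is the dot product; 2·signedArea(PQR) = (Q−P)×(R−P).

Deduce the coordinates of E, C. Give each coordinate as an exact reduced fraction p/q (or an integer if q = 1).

1. E_x = -753/689  [A, B, E are collinear ∩ DE ⟂ AB]
2. E_y = 359/689  [A, B, E are collinear ∩ DE ⟂ AB]
   → E = (-753/689, 359/689)
3. C_x = -7643/1378  [2·signedArea(CBA) = 0 ∩ 2·signedArea(CDB) = 50901/1378]
4. C_y = 3969/689  [2·signedArea(CBA) = 0 ∩ 2·signedArea(CDB) = 50901/1378]
   → C = (-7643/1378, 3969/689)

C = (-7643/1378, 3969/689)
E = (-753/689, 359/689)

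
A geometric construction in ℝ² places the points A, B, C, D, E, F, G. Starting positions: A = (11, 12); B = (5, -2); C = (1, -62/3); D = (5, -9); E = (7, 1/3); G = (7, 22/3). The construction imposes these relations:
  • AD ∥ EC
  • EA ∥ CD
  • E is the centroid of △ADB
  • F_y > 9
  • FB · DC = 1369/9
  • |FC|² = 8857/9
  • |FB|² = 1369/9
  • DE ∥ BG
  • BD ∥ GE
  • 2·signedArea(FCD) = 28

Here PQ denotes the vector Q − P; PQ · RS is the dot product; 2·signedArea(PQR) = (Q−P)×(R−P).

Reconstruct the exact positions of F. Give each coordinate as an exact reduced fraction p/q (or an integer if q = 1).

F = (9, 29/3)

1. F_x = 9  [2·signedArea(FCD) = 28 ∩ FB · DC = 1369/9]
2. F_y = 29/3  [2·signedArea(FCD) = 28 ∩ FB · DC = 1369/9]
   → F = (9, 29/3)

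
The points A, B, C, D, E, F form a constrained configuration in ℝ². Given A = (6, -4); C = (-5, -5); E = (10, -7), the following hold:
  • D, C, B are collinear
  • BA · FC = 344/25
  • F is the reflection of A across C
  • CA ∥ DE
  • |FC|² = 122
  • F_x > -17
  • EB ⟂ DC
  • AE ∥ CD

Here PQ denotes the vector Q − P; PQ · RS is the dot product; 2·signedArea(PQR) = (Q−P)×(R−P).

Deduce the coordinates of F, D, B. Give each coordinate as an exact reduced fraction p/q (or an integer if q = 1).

B = (139/25, -323/25)
D = (-1, -8)
F = (-16, -6)

1. F_x = -16  [F is the reflection of A across C]
2. F_y = -6  [F is the reflection of A across C]
   → F = (-16, -6)
3. D_x = -1  [CA ∥ DE ∩ AE ∥ CD]
4. D_y = -8  [CA ∥ DE ∩ AE ∥ CD]
   → D = (-1, -8)
5. B_x = 139/25  [D, C, B are collinear ∩ EB ⟂ DC]
6. B_y = -323/25  [D, C, B are collinear ∩ EB ⟂ DC]
   → B = (139/25, -323/25)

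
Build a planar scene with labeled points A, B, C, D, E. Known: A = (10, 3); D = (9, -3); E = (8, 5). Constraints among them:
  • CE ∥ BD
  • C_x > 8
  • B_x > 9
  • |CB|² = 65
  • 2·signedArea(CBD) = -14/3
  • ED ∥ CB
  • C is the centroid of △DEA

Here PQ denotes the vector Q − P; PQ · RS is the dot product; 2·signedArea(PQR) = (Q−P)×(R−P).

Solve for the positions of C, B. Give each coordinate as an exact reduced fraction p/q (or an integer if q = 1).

1. C_x = 9  [C is the centroid of △DEA]
2. C_y = 5/3  [C is the centroid of △DEA]
   → C = (9, 5/3)
3. B_x = 10  [CE ∥ BD ∩ ED ∥ CB]
4. B_y = -19/3  [CE ∥ BD ∩ ED ∥ CB]
   → B = (10, -19/3)

B = (10, -19/3)
C = (9, 5/3)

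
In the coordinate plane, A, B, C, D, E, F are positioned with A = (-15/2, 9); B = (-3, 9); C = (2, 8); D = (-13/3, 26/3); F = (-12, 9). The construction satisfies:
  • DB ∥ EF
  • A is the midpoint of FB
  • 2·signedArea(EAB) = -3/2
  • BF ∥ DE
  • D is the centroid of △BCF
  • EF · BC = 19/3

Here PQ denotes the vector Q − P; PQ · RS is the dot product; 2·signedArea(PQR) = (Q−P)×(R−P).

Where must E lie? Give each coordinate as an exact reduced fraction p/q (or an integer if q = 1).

1. E_x = -40/3  [DB ∥ EF ∩ BF ∥ DE]
2. E_y = 26/3  [DB ∥ EF ∩ BF ∥ DE]
   → E = (-40/3, 26/3)

E = (-40/3, 26/3)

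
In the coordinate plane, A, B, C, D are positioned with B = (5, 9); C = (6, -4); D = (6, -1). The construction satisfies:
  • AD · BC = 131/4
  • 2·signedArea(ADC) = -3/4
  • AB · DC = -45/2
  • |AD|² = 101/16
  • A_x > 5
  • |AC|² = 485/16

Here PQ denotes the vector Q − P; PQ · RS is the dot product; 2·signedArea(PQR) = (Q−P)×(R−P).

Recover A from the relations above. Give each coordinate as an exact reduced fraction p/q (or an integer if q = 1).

1. A_x = 23/4  [AD · BC = 131/4 ∩ AB · DC = -45/2]
2. A_y = 3/2  [AD · BC = 131/4 ∩ AB · DC = -45/2]
   → A = (23/4, 3/2)

A = (23/4, 3/2)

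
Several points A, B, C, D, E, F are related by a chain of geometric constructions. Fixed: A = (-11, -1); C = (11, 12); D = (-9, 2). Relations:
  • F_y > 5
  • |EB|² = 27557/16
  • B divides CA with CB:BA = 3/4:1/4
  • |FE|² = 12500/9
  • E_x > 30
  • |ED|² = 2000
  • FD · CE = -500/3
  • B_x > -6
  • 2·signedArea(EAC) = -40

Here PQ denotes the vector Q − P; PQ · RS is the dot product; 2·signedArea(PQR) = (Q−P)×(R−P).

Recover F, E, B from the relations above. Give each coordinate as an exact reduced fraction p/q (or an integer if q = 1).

B = (-11/2, 9/4)
E = (31, 22)
F = (-7/3, 16/3)

1. E_x = 31  [line -13·x + 22·y + -81 = 0 ∩ |ED|² = 2000]
2. E_y = 22  [line -13·x + 22·y + -81 = 0 ∩ |ED|² = 2000]
   → E = (31, 22)
3. B_x = -11/2  [B divides CA with CB:BA = 3/4:1/4]
4. B_y = 9/4  [B divides CA with CB:BA = 3/4:1/4]
   → B = (-11/2, 9/4)
5. F_x = -7/3  [line -20·x + -10·y + 20/3 = 0 ∩ |FE|² = 12500/9]
6. F_y = 16/3  [line -20·x + -10·y + 20/3 = 0 ∩ |FE|² = 12500/9]
   → F = (-7/3, 16/3)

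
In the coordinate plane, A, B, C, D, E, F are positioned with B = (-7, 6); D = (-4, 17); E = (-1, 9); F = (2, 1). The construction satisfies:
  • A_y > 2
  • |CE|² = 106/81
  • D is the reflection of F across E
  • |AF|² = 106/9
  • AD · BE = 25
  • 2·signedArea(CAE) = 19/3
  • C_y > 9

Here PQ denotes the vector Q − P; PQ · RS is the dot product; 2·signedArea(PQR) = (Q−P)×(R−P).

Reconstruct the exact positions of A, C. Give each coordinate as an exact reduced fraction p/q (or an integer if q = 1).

1. A_x = -1  [line -6·x + -3·y + 2 = 0 ∩ |AF|² = 106/9]
2. A_y = 8/3  [line -6·x + -3·y + 2 = 0 ∩ |AF|² = 106/9]
   → A = (-1, 8/3)
3. C_x = -2  [2·signedArea(CAE) = 19/3]
4. C_y = 86/9  [|CE|² = 106/81]
   → C = (-2, 86/9)

A = (-1, 8/3)
C = (-2, 86/9)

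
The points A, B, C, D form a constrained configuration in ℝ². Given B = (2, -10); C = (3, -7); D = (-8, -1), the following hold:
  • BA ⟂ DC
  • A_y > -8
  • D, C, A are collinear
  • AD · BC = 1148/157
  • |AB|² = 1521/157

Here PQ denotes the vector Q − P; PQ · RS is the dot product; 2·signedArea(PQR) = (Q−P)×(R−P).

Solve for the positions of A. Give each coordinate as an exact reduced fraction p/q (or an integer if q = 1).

A = (548/157, -1141/157)

1. A_x = 548/157  [D, C, A are collinear ∩ BA ⟂ DC]
2. A_y = -1141/157  [D, C, A are collinear ∩ BA ⟂ DC]
   → A = (548/157, -1141/157)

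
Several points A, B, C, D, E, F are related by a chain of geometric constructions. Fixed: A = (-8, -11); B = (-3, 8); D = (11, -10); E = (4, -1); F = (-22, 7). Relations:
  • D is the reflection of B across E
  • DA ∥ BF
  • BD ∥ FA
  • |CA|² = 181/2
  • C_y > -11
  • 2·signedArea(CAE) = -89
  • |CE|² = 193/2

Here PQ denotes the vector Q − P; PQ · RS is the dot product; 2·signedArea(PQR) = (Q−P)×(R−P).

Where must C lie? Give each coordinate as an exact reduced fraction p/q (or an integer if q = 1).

C = (3/2, -21/2)

1. C_x = 3/2  [line -10·x + 12·y + 141 = 0 ∩ |CA|² = 181/2]
2. C_y = -21/2  [line -10·x + 12·y + 141 = 0 ∩ |CA|² = 181/2]
   → C = (3/2, -21/2)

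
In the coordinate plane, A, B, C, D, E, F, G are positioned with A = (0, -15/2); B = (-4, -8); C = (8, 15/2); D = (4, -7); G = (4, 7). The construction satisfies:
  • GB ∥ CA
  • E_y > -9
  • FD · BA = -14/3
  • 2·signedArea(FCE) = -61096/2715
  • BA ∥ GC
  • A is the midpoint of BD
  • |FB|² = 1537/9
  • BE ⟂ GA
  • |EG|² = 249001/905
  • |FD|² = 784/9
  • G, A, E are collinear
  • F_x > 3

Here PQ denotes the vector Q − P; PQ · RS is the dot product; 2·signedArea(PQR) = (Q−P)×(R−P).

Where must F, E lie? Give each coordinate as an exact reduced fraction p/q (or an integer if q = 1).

E = (-372/905, -8136/905)
F = (4, 7/3)

1. E_x = -372/905  [G, A, E are collinear ∩ BE ⟂ GA]
2. E_y = -8136/905  [G, A, E are collinear ∩ BE ⟂ GA]
   → E = (-372/905, -8136/905)
3. F_x = 4  [2·signedArea(FCE) = -61096/2715 ∩ FD · BA = -14/3]
4. F_y = 7/3  [2·signedArea(FCE) = -61096/2715 ∩ FD · BA = -14/3]
   → F = (4, 7/3)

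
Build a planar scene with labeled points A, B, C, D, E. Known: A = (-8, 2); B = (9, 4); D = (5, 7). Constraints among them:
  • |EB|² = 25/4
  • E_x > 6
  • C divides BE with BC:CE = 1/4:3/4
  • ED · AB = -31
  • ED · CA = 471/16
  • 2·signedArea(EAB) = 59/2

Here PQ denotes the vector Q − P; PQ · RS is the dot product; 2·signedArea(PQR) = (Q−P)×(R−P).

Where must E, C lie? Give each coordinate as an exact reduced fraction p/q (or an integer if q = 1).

C = (17/2, 35/8)
E = (7, 11/2)

1. E_x = 7  [ED · AB = -31 ∩ 2·signedArea(EAB) = 59/2]
2. E_y = 11/2  [ED · AB = -31 ∩ 2·signedArea(EAB) = 59/2]
   → E = (7, 11/2)
3. C_x = 17/2  [C divides BE with BC:CE = 1/4:3/4]
4. C_y = 35/8  [C divides BE with BC:CE = 1/4:3/4]
   → C = (17/2, 35/8)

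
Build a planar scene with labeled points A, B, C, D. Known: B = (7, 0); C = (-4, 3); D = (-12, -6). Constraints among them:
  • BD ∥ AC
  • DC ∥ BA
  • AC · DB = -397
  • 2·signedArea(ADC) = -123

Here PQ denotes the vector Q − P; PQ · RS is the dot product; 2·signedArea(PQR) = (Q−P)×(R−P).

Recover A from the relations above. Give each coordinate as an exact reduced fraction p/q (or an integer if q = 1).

1. A_x = 15  [BD ∥ AC ∩ DC ∥ BA]
2. A_y = 9  [BD ∥ AC ∩ DC ∥ BA]
   → A = (15, 9)

A = (15, 9)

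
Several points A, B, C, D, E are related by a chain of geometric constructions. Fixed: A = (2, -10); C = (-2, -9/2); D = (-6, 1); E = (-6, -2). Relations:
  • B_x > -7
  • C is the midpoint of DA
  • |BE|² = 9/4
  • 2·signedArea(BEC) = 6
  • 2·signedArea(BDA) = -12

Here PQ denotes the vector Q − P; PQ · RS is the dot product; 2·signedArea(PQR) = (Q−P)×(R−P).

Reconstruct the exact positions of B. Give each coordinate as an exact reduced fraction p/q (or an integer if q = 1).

B = (-6, -1/2)

1. B_x = -6  [2·signedArea(BDA) = -12 ∩ 2·signedArea(BEC) = 6]
2. B_y = -1/2  [2·signedArea(BDA) = -12 ∩ 2·signedArea(BEC) = 6]
   → B = (-6, -1/2)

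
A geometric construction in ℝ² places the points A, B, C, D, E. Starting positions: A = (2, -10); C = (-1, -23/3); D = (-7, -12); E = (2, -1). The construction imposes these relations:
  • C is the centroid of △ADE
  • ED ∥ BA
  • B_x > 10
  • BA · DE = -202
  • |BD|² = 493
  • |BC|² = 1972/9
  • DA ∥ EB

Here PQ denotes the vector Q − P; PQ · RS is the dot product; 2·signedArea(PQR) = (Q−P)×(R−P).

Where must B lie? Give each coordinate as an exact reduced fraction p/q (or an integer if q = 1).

B = (11, 1)

1. B_x = 11  [ED ∥ BA ∩ DA ∥ EB]
2. B_y = 1  [ED ∥ BA ∩ DA ∥ EB]
   → B = (11, 1)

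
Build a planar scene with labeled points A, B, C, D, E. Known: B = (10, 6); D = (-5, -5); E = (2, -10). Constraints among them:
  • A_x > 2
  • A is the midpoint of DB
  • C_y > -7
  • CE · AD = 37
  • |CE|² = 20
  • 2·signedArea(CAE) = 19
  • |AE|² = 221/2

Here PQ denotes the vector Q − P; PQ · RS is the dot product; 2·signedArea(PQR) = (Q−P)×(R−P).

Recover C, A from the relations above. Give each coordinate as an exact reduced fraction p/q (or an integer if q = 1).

1. A_x = 5/2  [A is the midpoint of DB]
2. A_y = 1/2  [A is the midpoint of DB]
   → A = (5/2, 1/2)
3. C_x = 4  [2·signedArea(CAE) = 19 ∩ CE · AD = 37]
4. C_y = -6  [2·signedArea(CAE) = 19 ∩ CE · AD = 37]
   → C = (4, -6)

A = (5/2, 1/2)
C = (4, -6)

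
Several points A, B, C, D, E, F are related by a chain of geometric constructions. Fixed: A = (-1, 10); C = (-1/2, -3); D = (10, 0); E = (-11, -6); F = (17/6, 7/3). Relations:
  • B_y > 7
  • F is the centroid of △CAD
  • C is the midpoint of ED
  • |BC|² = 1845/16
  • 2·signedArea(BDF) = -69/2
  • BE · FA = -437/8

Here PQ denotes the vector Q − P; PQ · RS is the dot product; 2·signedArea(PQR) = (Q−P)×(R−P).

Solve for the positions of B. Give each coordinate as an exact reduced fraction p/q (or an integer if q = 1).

B = (7/4, 15/2)

1. B_x = 7/4  [BE · FA = -437/8 ∩ 2·signedArea(BDF) = -69/2]
2. B_y = 15/2  [BE · FA = -437/8 ∩ 2·signedArea(BDF) = -69/2]
   → B = (7/4, 15/2)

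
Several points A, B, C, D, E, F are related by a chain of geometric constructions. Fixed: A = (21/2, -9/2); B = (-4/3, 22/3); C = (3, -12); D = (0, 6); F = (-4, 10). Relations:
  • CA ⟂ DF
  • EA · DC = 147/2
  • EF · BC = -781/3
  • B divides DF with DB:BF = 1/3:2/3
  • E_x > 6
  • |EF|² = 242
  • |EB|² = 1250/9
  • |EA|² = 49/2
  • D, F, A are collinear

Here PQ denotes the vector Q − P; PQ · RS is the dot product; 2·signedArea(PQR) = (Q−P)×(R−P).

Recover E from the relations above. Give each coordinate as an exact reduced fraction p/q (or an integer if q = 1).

1. E_x = 7  [EF · BC = -781/3 ∩ EA · DC = 147/2]
2. E_y = -1  [EF · BC = -781/3 ∩ EA · DC = 147/2]
   → E = (7, -1)

E = (7, -1)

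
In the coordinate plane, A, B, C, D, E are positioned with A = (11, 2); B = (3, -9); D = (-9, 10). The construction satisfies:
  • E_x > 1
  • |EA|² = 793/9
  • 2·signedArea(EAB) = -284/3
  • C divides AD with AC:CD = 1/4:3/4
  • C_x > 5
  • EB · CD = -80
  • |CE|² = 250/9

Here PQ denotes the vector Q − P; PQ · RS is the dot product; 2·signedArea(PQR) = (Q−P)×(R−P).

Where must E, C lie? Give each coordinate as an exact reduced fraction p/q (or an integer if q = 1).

C = (6, 4)
E = (5/3, 1)

1. C_x = 6  [C divides AD with AC:CD = 1/4:3/4]
2. C_y = 4  [C divides AD with AC:CD = 1/4:3/4]
   → C = (6, 4)
3. E_x = 5/3  [2·signedArea(EAB) = -284/3 ∩ EB · CD = -80]
4. E_y = 1  [2·signedArea(EAB) = -284/3 ∩ EB · CD = -80]
   → E = (5/3, 1)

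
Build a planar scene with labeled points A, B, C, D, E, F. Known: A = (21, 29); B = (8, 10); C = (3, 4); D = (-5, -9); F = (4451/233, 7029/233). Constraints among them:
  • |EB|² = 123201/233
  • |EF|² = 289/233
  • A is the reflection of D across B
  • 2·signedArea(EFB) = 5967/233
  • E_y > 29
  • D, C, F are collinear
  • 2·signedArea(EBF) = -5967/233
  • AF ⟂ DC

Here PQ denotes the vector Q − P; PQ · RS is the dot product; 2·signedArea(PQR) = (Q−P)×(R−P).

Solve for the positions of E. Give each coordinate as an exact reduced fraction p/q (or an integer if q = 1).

1. E_x = 4672/233  [line 4699/233·x + -2587/233·y + -17689/233 = 0 ∩ |EB|² = 123201/233]
2. E_y = 6893/233  [line 4699/233·x + -2587/233·y + -17689/233 = 0 ∩ |EB|² = 123201/233]
   → E = (4672/233, 6893/233)

E = (4672/233, 6893/233)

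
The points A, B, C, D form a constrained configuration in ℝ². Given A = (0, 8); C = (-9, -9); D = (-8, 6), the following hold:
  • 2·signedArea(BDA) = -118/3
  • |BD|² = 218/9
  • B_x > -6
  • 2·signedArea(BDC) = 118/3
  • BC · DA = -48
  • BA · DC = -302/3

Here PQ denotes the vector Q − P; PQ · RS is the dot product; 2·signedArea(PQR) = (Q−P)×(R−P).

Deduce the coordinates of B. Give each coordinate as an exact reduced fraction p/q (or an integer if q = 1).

1. B_x = -17/3  [2·signedArea(BDC) = 118/3 ∩ BA · DC = -302/3]
2. B_y = 5/3  [2·signedArea(BDC) = 118/3 ∩ BA · DC = -302/3]
   → B = (-17/3, 5/3)

B = (-17/3, 5/3)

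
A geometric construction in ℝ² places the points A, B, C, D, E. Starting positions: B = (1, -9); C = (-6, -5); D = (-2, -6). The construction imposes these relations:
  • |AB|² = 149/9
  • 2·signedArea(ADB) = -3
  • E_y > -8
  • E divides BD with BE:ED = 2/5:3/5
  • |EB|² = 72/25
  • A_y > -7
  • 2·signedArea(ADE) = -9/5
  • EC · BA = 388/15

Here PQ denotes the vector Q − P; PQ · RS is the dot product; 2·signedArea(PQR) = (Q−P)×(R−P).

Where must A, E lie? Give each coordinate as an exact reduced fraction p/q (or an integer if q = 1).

1. A_x = -7/3  [line 3·x + 3·y + 27 = 0 ∩ |AB|² = 149/9]
2. A_y = -20/3  [line 3·x + 3·y + 27 = 0 ∩ |AB|² = 149/9]
   → A = (-7/3, -20/3)
3. E_x = -1/5  [E divides BD with BE:ED = 2/5:3/5]
4. E_y = -39/5  [E divides BD with BE:ED = 2/5:3/5]
   → E = (-1/5, -39/5)

A = (-7/3, -20/3)
E = (-1/5, -39/5)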